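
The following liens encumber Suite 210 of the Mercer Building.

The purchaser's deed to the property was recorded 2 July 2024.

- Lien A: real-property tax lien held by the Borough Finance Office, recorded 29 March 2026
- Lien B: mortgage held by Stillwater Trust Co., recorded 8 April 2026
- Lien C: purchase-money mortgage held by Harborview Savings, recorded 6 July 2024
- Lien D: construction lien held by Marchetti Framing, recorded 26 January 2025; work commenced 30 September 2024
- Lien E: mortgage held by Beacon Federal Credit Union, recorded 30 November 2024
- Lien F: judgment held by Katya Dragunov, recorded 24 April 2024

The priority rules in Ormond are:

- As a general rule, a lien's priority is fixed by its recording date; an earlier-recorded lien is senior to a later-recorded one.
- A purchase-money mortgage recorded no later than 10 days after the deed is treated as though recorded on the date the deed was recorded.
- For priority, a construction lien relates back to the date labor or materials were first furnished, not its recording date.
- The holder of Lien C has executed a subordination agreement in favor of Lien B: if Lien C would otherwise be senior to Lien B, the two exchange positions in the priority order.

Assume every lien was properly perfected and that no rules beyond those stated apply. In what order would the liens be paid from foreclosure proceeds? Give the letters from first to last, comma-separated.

Effective dates after the stated exceptions: C was recorded within the 10-day window, so its effective date is the deed date 2 July 2024; D's effective date is 30 September 2024, when work began.
Ordering by effective date: F (24 April 2024), C (2 July 2024), D (30 September 2024), E (30 November 2024), A (29 March 2026), B (8 April 2026).
The subordination applies — C was senior to B — so C and B swap.

F, B, D, E, A, C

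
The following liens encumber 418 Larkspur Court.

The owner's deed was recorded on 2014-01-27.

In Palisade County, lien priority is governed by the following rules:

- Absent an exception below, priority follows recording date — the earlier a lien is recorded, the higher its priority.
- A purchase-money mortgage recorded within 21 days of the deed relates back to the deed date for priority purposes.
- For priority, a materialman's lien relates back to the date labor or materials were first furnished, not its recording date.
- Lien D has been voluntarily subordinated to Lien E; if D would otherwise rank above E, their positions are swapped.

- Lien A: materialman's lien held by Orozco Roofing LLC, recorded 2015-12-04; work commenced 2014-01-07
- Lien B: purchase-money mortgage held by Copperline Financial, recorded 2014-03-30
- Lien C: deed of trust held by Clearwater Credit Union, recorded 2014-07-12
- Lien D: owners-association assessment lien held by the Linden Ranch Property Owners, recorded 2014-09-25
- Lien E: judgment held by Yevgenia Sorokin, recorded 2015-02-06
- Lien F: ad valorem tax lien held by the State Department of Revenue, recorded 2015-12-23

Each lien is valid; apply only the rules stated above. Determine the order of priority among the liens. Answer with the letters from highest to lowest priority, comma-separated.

A, B, C, E, D, F

First, effective dates: A's effective date is 2014-01-07, when work began; B missed the 21-day window (62 days after the deed), so its recording date stands.
Sorted by effective date: A (2014-01-07), B (2014-03-30), C (2014-07-12), D (2014-09-25), E (2015-02-06), F (2015-12-23).
D is senior to E before the subordination, so the two trade places.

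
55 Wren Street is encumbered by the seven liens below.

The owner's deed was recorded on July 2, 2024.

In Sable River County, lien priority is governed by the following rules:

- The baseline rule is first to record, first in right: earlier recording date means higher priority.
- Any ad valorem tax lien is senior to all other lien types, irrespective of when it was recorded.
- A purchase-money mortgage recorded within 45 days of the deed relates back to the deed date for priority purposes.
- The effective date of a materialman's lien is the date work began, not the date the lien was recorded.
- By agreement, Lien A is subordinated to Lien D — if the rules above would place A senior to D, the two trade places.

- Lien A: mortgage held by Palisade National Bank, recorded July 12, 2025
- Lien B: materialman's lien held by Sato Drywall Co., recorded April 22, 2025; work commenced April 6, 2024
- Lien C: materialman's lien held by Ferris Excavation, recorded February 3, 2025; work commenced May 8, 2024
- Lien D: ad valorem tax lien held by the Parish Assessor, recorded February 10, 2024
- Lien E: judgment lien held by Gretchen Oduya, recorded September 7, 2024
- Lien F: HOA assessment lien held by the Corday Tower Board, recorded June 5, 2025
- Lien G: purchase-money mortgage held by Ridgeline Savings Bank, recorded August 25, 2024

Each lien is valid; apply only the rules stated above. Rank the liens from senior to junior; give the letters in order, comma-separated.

D, B, C, G, E, F, A

Effective dates after the stated exceptions: B relates back to April 6, 2024 (work commenced); C's effective date is May 8, 2024, when work began; G missed the 45-day window (54 days after the deed), so its recording date stands.
D, as an ad valorem tax lien, has superpriority and ranks first.
Ordering the rest by effective date: B (April 6, 2024), C (May 8, 2024), G (August 25, 2024), E (September 7, 2024), F (June 5, 2025), A (July 12, 2025).
Since A is not senior to D, the subordination leaves the order unchanged.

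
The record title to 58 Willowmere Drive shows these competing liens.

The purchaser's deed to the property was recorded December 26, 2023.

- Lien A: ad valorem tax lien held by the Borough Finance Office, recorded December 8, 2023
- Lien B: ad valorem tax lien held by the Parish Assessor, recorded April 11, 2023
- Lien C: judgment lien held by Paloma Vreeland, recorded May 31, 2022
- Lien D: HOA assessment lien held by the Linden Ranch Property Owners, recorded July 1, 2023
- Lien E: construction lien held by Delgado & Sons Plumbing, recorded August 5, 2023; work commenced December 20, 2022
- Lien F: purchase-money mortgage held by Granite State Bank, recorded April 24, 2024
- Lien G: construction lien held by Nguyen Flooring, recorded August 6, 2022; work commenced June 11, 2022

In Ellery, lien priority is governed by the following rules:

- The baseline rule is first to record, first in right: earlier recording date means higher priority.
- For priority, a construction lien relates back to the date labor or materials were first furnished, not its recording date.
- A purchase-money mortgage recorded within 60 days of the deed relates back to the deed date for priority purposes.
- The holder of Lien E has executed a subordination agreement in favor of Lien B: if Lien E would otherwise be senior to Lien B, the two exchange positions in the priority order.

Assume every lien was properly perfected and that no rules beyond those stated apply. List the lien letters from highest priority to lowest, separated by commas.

C, G, B, E, D, A, F

Adjusting effective dates: E is treated as recorded December 20, 2022, the work-commencement date; F missed the 60-day window (120 days after the deed), so its recording date stands; G is treated as recorded June 11, 2022, the work-commencement date.
By effective date, earliest first: C (May 31, 2022), G (June 11, 2022), E (December 20, 2022), B (April 11, 2023), D (July 1, 2023), A (December 8, 2023), F (April 24, 2024).
Because E would otherwise rank above B, the subordination swaps them.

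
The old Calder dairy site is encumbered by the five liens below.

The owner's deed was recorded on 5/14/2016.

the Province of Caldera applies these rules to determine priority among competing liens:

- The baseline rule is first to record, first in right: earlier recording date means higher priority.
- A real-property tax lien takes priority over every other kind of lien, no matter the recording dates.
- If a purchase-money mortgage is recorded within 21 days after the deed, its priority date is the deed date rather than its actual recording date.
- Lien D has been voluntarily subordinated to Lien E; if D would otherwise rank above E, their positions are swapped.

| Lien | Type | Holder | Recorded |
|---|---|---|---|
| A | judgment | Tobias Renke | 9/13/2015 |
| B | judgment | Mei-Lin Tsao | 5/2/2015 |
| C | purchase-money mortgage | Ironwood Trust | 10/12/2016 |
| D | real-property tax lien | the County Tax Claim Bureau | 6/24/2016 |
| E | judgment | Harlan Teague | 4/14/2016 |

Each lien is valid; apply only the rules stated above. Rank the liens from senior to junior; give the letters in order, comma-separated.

Effective dates after the stated exceptions: C was recorded 151 days after the deed — beyond 21 days — so no relation-back applies.
As a real-property tax lien, D is senior to every other lien.
Ordering the rest by effective date: B (5/2/2015), A (9/13/2015), E (4/14/2016), C (10/12/2016).
The subordination applies — D was senior to E — so D and E swap.

E, B, A, D, C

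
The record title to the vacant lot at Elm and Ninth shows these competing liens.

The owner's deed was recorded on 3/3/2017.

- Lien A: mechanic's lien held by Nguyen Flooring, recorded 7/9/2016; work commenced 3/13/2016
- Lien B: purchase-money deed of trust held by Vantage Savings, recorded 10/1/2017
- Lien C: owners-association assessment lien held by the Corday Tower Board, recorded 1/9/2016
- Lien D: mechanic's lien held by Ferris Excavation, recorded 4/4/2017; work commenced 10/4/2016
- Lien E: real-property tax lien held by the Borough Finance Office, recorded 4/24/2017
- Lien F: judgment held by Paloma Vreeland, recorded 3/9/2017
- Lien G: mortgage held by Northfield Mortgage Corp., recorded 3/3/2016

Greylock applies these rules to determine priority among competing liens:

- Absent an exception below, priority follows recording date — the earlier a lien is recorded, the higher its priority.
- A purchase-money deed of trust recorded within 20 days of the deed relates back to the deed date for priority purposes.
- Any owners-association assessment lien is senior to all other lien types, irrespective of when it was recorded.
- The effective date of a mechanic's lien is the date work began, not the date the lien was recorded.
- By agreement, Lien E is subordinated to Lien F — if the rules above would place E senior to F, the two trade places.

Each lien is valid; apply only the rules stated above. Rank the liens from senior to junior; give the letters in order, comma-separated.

First, effective dates: A relates back to 3/13/2016 (work commenced); B missed the 20-day window (212 days after the deed), so its recording date stands; D relates back to 10/4/2016 (work commenced).
As an owners-association assessment lien, C is senior to every other lien.
The other liens, earliest effective date first: G (3/3/2016), A (3/13/2016), D (10/4/2016), F (3/9/2017), E (4/24/2017), B (10/1/2017).
E is already junior to F, so the subordination agreement changes nothing.

C, G, A, D, F, E, B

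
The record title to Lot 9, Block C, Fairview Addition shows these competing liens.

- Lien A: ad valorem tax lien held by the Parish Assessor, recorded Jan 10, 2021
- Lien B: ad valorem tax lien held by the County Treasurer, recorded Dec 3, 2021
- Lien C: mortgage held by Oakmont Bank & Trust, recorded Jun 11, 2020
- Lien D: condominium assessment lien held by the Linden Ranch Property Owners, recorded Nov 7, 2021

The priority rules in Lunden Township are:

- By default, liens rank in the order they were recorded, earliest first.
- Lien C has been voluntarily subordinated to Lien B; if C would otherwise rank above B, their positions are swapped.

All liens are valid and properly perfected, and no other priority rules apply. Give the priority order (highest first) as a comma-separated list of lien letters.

By effective date, earliest first: C (Jun 11, 2020), A (Jan 10, 2021), D (Nov 7, 2021), B (Dec 3, 2021).
C is senior to B before the subordination, so the two trade places.

B, A, D, C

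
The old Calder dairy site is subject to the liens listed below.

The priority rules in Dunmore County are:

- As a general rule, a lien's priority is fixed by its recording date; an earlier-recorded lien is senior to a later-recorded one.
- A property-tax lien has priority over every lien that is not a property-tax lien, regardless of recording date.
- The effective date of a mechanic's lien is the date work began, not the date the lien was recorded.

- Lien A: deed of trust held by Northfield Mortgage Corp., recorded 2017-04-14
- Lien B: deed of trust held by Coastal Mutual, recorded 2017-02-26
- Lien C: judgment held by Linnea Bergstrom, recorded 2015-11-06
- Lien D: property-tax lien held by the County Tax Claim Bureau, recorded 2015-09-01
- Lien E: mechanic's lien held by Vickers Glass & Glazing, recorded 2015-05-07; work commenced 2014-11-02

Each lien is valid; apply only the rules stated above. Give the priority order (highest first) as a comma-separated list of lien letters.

D, E, C, B, A

Effective dates after the stated exceptions: E's effective date is 2014-11-02, when work began.
D is a property-tax lien, so it outranks all other liens regardless of date.
Remaining liens by effective date: E (2014-11-02), C (2015-11-06), B (2017-02-26), A (2017-04-14).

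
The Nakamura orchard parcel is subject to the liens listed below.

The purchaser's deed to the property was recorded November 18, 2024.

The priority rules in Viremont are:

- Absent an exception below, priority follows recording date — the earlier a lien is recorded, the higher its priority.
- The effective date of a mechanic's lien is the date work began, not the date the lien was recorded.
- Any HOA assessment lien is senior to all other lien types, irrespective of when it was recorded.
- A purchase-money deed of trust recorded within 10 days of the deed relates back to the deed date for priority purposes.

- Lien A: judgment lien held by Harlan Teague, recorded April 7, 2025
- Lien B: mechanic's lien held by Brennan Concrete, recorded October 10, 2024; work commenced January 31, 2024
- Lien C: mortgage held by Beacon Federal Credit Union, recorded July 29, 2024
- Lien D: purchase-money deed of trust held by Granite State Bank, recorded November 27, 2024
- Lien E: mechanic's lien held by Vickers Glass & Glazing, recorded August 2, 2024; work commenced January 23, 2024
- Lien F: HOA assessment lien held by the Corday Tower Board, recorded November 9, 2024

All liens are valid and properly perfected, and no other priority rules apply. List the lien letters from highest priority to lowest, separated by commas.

Adjusting effective dates: B relates back to January 31, 2024 (work commenced); D was recorded within the 10-day window, so its effective date is the deed date November 18, 2024; E's effective date is January 23, 2024, when work began.
As an HOA assessment lien, F is senior to every other lien.
Remaining liens by effective date: E (January 23, 2024), B (January 31, 2024), C (July 29, 2024), D (November 18, 2024), A (April 7, 2025).

F, E, B, C, D, A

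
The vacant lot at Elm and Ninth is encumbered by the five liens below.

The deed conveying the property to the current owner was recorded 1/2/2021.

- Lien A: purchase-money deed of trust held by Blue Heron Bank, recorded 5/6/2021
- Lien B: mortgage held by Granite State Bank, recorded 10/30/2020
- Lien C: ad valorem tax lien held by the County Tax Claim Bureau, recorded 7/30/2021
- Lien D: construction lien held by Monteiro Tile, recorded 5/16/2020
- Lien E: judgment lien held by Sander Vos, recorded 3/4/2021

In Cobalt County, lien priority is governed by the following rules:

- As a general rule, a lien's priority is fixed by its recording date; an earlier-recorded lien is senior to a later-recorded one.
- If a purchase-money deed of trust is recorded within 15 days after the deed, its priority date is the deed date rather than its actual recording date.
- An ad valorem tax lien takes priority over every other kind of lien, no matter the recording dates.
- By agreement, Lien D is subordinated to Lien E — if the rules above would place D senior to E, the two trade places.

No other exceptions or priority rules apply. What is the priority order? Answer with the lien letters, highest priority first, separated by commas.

Effective dates: A was recorded 124 days after the deed — beyond 15 days — so no relation-back applies.
C is an ad valorem tax lien and takes priority over every other lien.
Among the remaining liens, by effective date: D (5/16/2020), B (10/30/2020), E (3/4/2021), A (5/6/2021).
Because D would otherwise rank above E, the subordination swaps them.

C, E, B, D, A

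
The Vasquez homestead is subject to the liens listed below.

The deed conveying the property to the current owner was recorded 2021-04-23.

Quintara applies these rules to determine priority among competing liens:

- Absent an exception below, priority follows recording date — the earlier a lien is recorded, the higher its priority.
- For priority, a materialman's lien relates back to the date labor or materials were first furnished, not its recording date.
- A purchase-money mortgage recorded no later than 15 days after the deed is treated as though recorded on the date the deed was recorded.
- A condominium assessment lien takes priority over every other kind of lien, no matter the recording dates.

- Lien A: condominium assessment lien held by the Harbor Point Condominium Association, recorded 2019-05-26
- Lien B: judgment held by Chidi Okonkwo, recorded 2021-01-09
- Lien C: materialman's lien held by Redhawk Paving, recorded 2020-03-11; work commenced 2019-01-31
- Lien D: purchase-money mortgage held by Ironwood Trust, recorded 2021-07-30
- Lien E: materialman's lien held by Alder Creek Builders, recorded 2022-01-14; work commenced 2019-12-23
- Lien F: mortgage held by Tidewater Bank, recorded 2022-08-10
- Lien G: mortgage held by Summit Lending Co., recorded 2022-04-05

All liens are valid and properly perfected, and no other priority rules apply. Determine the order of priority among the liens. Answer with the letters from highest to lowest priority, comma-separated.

Adjusting effective dates: C relates back to 2019-01-31 (work commenced); D was recorded 98 days after the deed, outside the 15-day window, so it keeps its recording date; E is treated as recorded 2019-12-23, the work-commencement date.
A is a condominium assessment lien and takes priority over every other lien.
Ordering the rest by effective date: C (2019-01-31), E (2019-12-23), B (2021-01-09), D (2021-07-30), G (2022-04-05), F (2022-08-10).

A, C, E, B, D, G, F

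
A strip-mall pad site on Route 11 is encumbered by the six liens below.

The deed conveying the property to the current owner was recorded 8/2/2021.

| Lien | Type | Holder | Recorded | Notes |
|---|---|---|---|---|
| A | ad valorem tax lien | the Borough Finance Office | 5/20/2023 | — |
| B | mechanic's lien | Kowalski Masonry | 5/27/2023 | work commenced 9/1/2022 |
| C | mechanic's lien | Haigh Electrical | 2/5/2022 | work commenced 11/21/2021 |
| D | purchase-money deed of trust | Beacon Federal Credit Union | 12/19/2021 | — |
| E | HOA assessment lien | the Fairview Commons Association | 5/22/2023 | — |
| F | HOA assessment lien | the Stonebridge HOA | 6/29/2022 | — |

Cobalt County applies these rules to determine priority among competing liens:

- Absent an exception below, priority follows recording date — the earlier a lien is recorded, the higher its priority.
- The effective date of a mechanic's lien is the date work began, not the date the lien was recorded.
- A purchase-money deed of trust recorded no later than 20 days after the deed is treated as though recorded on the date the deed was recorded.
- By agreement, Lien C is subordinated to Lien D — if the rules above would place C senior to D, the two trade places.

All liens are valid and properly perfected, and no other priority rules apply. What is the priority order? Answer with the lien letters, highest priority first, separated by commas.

Effective dates: B relates back to 9/1/2022 (work commenced); C's effective date is 11/21/2021, when work began; D missed the 20-day window (139 days after the deed), so its recording date stands.
Sorted by effective date: C (11/21/2021), D (12/19/2021), F (6/29/2022), B (9/1/2022), A (5/20/2023), E (5/22/2023).
C would otherwise be senior to D, so under the subordination agreement C and D exchange positions.

D, C, F, B, A, E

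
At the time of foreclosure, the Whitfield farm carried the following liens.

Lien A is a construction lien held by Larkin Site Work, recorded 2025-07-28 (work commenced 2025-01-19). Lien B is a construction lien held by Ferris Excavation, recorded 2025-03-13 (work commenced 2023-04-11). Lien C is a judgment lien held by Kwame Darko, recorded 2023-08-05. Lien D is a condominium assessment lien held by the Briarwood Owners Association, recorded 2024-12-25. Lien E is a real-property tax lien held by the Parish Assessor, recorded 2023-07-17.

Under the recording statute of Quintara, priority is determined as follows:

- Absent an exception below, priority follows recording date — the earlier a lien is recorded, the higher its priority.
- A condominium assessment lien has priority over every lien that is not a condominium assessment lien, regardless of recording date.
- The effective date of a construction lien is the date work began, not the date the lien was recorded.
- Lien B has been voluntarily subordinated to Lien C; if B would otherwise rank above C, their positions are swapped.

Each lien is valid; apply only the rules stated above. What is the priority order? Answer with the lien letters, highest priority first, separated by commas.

Effective dates: A's effective date is 2025-01-19, when work began; B is treated as recorded 2023-04-11, the work-commencement date.
D, as a condominium assessment lien, has superpriority and ranks first.
Ordering the rest by effective date: B (2023-04-11), E (2023-07-17), C (2023-08-05), A (2025-01-19).
B would otherwise be senior to C, so under the subordination agreement B and C exchange positions.

D, C, E, B, A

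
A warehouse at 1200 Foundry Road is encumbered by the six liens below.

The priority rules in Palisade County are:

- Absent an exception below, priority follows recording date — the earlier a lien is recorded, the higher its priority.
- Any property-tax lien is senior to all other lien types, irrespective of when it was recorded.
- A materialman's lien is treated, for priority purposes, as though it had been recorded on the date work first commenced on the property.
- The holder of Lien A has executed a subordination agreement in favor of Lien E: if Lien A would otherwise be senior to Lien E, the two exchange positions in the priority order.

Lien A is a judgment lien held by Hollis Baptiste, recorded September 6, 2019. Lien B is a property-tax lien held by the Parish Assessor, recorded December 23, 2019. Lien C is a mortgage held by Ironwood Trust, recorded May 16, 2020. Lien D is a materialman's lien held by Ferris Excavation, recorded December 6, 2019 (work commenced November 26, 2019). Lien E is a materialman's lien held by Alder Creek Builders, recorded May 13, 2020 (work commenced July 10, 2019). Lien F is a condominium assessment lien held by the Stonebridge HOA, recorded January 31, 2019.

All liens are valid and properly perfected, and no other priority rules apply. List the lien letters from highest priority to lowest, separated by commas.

Effective dates after the stated exceptions: D's effective date is November 26, 2019, when work began; E is treated as recorded July 10, 2019, the work-commencement date.
B is a property-tax lien, so it outranks all other liens regardless of date.
The other liens, earliest effective date first: F (January 31, 2019), E (July 10, 2019), A (September 6, 2019), D (November 26, 2019), C (May 16, 2020).
A already ranks below E; the subordination has no effect.

B, F, E, A, D, C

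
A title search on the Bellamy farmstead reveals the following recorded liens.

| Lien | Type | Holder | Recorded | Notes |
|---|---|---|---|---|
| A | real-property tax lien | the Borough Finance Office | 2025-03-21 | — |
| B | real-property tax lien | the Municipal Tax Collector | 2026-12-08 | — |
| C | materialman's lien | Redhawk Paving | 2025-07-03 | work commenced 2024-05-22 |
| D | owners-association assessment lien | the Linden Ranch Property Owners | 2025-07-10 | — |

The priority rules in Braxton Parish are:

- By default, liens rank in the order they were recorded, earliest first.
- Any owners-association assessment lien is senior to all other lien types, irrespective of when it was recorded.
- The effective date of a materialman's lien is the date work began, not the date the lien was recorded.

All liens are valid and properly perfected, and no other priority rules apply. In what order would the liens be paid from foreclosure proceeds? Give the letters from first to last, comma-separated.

D, C, A, B

First, effective dates: C is treated as recorded 2024-05-22, the work-commencement date.
D is an owners-association assessment lien, so it outranks all other liens regardless of date.
Among the remaining liens, by effective date: C (2024-05-22), A (2025-03-21), B (2026-12-08).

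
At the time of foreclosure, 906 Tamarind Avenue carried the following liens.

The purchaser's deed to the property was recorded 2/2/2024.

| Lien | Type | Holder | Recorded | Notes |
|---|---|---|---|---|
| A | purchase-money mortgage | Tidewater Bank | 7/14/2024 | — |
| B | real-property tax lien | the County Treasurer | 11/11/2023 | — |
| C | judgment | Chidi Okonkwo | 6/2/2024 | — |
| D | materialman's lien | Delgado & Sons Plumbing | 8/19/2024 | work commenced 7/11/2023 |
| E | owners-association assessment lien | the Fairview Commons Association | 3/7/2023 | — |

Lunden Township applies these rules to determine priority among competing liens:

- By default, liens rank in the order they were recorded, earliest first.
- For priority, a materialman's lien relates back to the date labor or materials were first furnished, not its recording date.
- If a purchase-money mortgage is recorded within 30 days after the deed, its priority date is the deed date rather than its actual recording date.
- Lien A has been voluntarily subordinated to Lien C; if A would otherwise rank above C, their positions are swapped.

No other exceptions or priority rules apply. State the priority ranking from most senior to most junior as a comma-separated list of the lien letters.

Effective dates: A missed the 30-day window (163 days after the deed), so its recording date stands; D is treated as recorded 7/11/2023, the work-commencement date.
Sorted by effective date: E (3/7/2023), D (7/11/2023), B (11/11/2023), C (6/2/2024), A (7/14/2024).
Since A is not senior to C, the subordination leaves the order unchanged.

E, D, B, C, A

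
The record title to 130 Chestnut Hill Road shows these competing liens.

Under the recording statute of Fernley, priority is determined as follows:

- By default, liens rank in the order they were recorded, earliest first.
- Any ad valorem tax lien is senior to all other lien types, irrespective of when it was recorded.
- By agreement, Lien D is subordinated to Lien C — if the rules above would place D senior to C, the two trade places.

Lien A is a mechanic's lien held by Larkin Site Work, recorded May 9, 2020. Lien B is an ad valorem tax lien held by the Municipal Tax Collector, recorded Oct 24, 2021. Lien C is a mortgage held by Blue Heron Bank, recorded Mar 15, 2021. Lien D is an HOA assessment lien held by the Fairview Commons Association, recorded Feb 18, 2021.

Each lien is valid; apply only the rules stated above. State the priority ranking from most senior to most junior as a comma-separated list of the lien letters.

B is an ad valorem tax lien, so it outranks all other liens regardless of date.
Ordering the rest by effective date: A (May 9, 2020), D (Feb 18, 2021), C (Mar 15, 2021).
D would otherwise be senior to C, so under the subordination agreement D and C exchange positions.

B, A, C, D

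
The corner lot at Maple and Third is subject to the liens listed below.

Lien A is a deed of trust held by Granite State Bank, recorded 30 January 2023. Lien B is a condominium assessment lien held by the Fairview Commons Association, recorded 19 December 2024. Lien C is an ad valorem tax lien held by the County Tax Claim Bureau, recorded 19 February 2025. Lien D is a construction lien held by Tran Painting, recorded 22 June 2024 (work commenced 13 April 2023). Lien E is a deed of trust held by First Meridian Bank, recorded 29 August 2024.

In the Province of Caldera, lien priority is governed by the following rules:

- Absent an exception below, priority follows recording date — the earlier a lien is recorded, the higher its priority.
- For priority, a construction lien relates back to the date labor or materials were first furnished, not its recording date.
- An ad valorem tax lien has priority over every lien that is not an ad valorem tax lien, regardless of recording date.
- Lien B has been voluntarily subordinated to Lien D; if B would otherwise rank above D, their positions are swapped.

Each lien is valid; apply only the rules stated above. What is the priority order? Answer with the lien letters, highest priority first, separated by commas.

Effective dates: D's effective date is 13 April 2023, when work began.
C is an ad valorem tax lien, so it outranks all other liens regardless of date.
Remaining liens by effective date: A (30 January 2023), D (13 April 2023), E (29 August 2024), B (19 December 2024).
B already ranks below D; the subordination has no effect.

C, A, D, E, B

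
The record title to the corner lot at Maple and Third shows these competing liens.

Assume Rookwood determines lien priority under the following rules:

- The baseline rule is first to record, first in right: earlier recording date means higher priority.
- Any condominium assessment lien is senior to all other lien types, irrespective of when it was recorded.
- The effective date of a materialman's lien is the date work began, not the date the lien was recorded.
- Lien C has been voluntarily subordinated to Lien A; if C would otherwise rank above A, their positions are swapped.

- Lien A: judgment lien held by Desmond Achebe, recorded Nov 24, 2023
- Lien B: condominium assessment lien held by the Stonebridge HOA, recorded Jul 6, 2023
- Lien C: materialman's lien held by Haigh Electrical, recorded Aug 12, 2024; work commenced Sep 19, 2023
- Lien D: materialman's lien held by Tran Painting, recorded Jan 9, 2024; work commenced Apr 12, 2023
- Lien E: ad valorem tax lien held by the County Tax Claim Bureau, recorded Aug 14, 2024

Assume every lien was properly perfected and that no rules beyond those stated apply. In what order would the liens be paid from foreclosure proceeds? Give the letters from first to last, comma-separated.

Adjusting effective dates: C is treated as recorded Sep 19, 2023, the work-commencement date; D's effective date is Apr 12, 2023, when work began.
B, as a condominium assessment lien, has superpriority and ranks first.
Remaining liens by effective date: D (Apr 12, 2023), C (Sep 19, 2023), A (Nov 24, 2023), E (Aug 14, 2024).
C is senior to A before the subordination, so the two trade places.

B, D, A, C, E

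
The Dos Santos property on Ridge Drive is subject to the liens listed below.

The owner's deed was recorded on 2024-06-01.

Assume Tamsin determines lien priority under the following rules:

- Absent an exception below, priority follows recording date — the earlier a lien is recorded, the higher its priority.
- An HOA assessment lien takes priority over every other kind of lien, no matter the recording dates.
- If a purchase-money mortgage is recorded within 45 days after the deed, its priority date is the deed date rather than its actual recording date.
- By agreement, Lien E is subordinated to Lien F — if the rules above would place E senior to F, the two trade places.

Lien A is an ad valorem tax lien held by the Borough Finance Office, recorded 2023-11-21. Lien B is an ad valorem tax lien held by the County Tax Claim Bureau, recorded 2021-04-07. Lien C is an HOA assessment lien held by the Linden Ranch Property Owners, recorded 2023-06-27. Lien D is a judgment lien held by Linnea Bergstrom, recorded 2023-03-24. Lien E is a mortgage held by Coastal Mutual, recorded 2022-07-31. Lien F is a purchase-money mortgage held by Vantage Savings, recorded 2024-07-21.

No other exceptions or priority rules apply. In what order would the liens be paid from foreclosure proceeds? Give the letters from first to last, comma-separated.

First, effective dates: F was recorded 50 days after the deed, outside the 45-day window, so it keeps its recording date.
C, as an HOA assessment lien, has superpriority and ranks first.
Among the remaining liens, by effective date: B (2021-04-07), E (2022-07-31), D (2023-03-24), A (2023-11-21), F (2024-07-21).
Because E would otherwise rank above F, the subordination swaps them.

C, B, F, D, A, E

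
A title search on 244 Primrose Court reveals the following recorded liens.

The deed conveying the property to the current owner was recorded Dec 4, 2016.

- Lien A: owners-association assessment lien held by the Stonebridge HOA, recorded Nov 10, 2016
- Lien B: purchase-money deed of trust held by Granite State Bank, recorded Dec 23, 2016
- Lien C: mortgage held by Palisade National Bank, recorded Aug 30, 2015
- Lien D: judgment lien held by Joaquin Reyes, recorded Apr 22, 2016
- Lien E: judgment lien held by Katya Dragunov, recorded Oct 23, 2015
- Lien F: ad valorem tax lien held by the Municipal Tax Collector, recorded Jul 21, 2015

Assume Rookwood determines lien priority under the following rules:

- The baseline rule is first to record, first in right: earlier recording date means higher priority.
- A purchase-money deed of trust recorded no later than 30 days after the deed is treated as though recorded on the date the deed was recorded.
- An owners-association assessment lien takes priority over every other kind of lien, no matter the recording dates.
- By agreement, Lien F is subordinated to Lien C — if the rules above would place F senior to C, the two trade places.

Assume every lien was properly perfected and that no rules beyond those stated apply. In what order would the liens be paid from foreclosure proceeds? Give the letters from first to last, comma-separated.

Effective dates: B relates back to the deed date Dec 4, 2016.
A is an owners-association assessment lien and takes priority over every other lien.
Ordering the rest by effective date: F (Jul 21, 2015), C (Aug 30, 2015), E (Oct 23, 2015), D (Apr 22, 2016), B (Dec 4, 2016).
F would otherwise be senior to C, so under the subordination agreement F and C exchange positions.

A, C, F, E, D, B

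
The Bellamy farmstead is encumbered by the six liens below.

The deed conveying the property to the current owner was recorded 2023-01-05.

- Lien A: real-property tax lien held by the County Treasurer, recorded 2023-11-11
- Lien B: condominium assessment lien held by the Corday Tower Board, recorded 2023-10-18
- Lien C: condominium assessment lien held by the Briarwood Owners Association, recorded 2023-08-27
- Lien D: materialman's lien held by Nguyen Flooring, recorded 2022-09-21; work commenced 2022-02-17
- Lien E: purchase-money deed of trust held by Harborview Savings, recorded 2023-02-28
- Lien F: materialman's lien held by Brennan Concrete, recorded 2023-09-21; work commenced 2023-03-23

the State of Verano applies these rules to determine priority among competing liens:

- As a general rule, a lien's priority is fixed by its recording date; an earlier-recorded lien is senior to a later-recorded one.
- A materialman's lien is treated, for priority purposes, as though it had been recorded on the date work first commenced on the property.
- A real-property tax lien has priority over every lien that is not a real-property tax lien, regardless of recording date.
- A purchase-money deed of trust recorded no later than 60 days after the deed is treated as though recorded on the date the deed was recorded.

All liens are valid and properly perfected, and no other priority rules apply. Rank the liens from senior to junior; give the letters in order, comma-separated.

Effective dates: D's effective date is 2022-02-17, when work began; E was recorded within the 60-day window, so its effective date is the deed date 2023-01-05; F relates back to 2023-03-23 (work commenced).
A is a real-property tax lien and takes priority over every other lien.
The other liens, earliest effective date first: D (2022-02-17), E (2023-01-05), F (2023-03-23), C (2023-08-27), B (2023-10-18).

A, D, E, F, C, B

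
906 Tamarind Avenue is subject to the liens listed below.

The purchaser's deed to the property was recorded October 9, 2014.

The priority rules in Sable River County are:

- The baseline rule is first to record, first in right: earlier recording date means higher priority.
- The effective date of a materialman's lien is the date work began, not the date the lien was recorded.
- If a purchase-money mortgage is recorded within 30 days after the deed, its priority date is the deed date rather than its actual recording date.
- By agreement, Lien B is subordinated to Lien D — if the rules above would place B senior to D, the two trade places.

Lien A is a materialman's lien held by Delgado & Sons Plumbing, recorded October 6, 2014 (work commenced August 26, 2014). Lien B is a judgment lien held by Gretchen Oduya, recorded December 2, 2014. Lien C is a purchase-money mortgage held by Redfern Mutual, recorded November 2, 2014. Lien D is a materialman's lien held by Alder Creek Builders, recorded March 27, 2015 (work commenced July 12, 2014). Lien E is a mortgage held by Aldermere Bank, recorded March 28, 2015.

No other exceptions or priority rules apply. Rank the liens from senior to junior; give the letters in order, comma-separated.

D, A, C, B, E

Adjusting effective dates: A's effective date is August 26, 2014, when work began; C's effective date is the deed date, October 9, 2014; D is treated as recorded July 12, 2014, the work-commencement date.
Ordering by effective date: D (July 12, 2014), A (August 26, 2014), C (October 9, 2014), B (December 2, 2014), E (March 28, 2015).
Since B is not senior to D, the subordination leaves the order unchanged.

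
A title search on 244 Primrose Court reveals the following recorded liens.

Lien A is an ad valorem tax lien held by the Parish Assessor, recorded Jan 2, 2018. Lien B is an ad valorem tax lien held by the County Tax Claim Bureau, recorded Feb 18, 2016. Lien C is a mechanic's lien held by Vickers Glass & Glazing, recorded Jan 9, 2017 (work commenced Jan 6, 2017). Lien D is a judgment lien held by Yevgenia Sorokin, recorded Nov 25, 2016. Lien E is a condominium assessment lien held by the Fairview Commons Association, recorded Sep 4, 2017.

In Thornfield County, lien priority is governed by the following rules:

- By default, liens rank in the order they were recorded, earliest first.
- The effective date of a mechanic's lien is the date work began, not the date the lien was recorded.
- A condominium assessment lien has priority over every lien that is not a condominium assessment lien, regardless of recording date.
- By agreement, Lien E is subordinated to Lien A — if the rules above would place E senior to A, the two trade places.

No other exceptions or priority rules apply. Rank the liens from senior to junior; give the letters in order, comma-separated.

A, B, D, C, E

First, effective dates: C is treated as recorded Jan 6, 2017, the work-commencement date.
E, as a condominium assessment lien, has superpriority and ranks first.
The other liens, earliest effective date first: B (Feb 18, 2016), D (Nov 25, 2016), C (Jan 6, 2017), A (Jan 2, 2018).
The subordination applies — E was senior to A — so E and A swap.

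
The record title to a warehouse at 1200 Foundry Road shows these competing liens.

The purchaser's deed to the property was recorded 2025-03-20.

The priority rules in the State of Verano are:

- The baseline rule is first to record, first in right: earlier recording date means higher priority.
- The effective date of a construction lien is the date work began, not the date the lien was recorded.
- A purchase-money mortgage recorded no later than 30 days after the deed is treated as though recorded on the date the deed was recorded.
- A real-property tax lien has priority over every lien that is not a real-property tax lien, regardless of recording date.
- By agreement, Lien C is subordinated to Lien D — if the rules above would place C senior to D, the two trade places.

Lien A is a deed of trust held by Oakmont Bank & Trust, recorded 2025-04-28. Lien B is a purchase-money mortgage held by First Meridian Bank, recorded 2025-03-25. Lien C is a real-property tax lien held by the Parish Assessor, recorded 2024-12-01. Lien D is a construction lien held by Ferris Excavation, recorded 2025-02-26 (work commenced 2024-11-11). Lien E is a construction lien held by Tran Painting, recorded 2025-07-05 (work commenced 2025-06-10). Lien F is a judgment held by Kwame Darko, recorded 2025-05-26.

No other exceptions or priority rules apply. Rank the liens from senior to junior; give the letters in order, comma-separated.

Adjusting effective dates: B relates back to the deed date 2025-03-20; D relates back to 2024-11-11 (work commenced); E's effective date is 2025-06-10, when work began.
C, as a real-property tax lien, has superpriority and ranks first.
The other liens, earliest effective date first: D (2024-11-11), B (2025-03-20), A (2025-04-28), F (2025-05-26), E (2025-06-10).
C is senior to D before the subordination, so the two trade places.

D, C, B, A, F, E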